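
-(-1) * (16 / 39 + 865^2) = 29180791 / 39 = 748225.41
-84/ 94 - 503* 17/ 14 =-402485/ 658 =-611.68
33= 33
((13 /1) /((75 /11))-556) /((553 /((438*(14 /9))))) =-12134644 /17775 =-682.68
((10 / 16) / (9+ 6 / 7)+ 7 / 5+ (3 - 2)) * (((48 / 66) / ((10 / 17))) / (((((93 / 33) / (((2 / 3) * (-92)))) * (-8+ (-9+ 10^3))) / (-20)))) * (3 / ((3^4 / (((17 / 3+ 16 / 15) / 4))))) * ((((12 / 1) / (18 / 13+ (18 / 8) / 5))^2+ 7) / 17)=0.25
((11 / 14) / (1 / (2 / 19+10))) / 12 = 88 / 133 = 0.66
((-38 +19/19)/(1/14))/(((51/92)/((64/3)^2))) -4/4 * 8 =-195202648/459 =-425278.10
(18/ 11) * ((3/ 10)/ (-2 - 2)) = -27/ 220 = -0.12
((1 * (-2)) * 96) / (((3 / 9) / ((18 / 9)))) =-1152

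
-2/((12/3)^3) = -1/32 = -0.03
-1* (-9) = 9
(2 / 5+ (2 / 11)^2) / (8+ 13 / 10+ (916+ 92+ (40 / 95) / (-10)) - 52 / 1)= 9956 / 22191279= 0.00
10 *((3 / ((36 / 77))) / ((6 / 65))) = 25025 / 36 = 695.14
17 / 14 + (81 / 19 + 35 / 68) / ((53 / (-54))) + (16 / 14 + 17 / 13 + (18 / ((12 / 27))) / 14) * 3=77121841 / 6231316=12.38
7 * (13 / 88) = 91 / 88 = 1.03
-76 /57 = -4 /3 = -1.33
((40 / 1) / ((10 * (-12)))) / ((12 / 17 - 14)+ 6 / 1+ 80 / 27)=153 / 1988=0.08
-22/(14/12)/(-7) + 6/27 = 1286/441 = 2.92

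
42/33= 14/11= 1.27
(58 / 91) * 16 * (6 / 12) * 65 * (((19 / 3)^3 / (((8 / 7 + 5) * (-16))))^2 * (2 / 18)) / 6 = 47751569215 / 1164603744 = 41.00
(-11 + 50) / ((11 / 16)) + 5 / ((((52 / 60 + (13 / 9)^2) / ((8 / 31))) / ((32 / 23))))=134454288 / 2345057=57.34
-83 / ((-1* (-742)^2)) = 83 / 550564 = 0.00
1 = 1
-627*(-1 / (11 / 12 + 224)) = 7524 / 2699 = 2.79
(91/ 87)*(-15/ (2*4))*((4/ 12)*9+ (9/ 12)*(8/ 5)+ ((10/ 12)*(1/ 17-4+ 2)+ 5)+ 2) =-148239/ 7888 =-18.79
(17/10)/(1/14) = 119/5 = 23.80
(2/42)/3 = 0.02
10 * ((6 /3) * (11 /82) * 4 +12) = 5360 /41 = 130.73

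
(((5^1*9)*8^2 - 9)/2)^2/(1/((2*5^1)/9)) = 4579245/2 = 2289622.50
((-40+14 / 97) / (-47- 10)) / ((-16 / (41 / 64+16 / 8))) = -326677 / 2830848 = -0.12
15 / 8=1.88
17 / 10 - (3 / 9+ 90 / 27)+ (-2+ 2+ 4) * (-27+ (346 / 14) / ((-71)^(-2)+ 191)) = -307361503 / 2808260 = -109.45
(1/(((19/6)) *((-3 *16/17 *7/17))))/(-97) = 289/103208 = 0.00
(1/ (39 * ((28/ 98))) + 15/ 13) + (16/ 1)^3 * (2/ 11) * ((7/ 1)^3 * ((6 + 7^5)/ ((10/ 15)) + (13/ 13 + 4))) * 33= 16585267765345/ 78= 212631638017.24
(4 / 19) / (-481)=-4 / 9139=-0.00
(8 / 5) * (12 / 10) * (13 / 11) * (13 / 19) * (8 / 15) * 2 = 43264 / 26125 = 1.66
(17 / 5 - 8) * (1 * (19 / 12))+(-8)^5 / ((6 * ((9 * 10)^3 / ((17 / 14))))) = -55819907 / 7654500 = -7.29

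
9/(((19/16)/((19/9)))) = 16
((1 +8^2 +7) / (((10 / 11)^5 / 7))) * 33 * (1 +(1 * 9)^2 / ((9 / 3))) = 2343775203 / 3125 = 750008.06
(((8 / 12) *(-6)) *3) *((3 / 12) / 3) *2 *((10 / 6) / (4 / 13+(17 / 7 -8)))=910 / 1437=0.63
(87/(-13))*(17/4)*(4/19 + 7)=-202623/988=-205.08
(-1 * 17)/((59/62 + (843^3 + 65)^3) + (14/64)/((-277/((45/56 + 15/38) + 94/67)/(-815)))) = -47572804352/601669705286202944265755872485427345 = -0.00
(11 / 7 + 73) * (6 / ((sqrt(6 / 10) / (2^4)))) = 16704 * sqrt(15) / 7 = 9242.04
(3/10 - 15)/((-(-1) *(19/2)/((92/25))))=-13524/2375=-5.69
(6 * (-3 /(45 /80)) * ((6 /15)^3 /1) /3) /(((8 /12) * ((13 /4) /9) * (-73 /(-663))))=-235008 /9125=-25.75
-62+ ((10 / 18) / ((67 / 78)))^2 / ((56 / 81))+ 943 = 55405351 / 62846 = 881.61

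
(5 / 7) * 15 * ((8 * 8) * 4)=19200 / 7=2742.86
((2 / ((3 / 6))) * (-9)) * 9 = -324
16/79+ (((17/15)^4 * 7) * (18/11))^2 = 357.32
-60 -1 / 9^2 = -4861 / 81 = -60.01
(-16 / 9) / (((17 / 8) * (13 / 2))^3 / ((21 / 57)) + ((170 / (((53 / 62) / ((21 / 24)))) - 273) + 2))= -24313856 / 96498266499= -0.00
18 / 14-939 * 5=-32856 / 7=-4693.71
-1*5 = -5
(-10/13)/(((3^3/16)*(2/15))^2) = -16000/1053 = -15.19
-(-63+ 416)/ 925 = -353/ 925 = -0.38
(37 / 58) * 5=185 / 58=3.19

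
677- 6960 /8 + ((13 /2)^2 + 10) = -563 /4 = -140.75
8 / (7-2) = 8 / 5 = 1.60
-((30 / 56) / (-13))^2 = -225 / 132496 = -0.00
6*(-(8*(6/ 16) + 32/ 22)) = -294/ 11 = -26.73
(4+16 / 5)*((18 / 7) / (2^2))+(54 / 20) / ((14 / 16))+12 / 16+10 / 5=293 / 28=10.46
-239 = -239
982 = 982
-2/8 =-1/4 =-0.25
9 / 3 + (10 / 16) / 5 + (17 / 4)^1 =59 / 8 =7.38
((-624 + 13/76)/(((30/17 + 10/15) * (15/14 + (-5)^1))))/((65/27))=35153433/1295800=27.13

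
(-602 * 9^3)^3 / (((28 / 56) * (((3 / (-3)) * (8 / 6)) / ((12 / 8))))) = 190175504416030602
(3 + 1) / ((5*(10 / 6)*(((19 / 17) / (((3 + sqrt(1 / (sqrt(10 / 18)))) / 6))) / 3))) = 102*sqrt(3)*5^(3 / 4) / 2375 + 306 / 475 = 0.89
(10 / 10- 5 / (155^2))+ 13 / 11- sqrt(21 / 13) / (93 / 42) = 115309 / 52855- 14*sqrt(273) / 403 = 1.61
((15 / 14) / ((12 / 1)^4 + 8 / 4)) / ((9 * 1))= 5 / 870996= 0.00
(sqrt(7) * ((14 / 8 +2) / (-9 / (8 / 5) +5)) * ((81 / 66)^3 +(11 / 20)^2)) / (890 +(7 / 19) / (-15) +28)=-195829371 * sqrt(7) / 13928808520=-0.04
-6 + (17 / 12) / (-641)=-46169 / 7692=-6.00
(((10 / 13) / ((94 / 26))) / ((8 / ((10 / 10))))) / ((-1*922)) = -5 / 173336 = -0.00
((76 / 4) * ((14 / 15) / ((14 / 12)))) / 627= 4 / 165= 0.02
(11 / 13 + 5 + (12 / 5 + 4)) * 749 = 596204 / 65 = 9172.37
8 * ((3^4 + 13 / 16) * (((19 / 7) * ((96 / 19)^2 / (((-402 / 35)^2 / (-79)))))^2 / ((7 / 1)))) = 1171175075840000 / 7274554681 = 160996.12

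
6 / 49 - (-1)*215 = 10541 / 49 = 215.12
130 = 130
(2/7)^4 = 16/2401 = 0.01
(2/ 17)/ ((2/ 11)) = 11/ 17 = 0.65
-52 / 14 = -26 / 7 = -3.71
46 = 46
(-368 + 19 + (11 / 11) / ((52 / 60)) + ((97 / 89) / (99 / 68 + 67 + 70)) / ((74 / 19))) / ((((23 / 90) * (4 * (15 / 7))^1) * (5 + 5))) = -105148081488 / 6621482075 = -15.88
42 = 42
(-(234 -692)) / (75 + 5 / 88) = 40304 / 6605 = 6.10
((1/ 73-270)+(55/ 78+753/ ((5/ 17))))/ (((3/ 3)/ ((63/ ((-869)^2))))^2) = 86289313257/ 5411844609890290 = 0.00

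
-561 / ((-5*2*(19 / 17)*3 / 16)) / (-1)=-25432 / 95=-267.71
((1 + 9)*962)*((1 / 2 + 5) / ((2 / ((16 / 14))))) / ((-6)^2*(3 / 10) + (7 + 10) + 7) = 529100 / 609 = 868.80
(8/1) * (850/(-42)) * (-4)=13600/21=647.62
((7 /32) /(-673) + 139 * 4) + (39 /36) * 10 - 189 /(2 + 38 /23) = 33278483 /64608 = 515.08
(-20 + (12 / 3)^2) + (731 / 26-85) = -1583 / 26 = -60.88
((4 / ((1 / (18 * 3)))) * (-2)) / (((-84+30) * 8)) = 1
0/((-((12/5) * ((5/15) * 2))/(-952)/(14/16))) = 0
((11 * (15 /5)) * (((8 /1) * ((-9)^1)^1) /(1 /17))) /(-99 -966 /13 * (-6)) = -19448 /167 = -116.46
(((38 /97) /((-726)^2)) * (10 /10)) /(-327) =-19 /8359161822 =-0.00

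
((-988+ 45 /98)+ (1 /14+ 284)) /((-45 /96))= 73536 /49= 1500.73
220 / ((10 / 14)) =308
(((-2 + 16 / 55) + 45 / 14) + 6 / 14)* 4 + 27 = 13373 / 385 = 34.74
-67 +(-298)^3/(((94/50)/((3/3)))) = -661592949/47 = -14076445.72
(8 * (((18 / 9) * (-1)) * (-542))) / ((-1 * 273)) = -8672 / 273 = -31.77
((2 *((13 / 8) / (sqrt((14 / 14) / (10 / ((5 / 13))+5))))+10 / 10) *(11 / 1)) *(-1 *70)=-14703.33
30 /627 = 10 /209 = 0.05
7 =7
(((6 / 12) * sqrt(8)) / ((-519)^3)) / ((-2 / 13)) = 0.00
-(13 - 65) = 52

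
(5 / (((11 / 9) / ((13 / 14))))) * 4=1170 / 77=15.19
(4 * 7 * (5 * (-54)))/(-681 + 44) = 1080/91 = 11.87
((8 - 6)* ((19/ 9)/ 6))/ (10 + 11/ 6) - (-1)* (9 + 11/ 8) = 53341/ 5112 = 10.43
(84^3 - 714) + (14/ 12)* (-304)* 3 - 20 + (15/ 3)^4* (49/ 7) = 595281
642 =642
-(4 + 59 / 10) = -99 / 10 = -9.90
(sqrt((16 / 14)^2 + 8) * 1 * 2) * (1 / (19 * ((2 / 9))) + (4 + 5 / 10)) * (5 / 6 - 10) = -3300 * sqrt(114) / 133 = -264.92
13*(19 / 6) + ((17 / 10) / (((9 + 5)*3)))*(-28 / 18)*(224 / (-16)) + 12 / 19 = 42.68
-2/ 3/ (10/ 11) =-11/ 15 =-0.73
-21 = -21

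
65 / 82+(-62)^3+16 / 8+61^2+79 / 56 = -538648021 / 2296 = -234602.80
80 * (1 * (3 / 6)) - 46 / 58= 39.21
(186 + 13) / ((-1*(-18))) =11.06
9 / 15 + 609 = 3048 / 5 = 609.60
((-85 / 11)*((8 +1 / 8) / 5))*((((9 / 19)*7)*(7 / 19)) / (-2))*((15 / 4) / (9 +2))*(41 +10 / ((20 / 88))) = 621313875 / 2795584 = 222.25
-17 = -17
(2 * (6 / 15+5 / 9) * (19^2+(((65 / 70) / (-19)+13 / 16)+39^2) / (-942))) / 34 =30977785789 / 1533500640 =20.20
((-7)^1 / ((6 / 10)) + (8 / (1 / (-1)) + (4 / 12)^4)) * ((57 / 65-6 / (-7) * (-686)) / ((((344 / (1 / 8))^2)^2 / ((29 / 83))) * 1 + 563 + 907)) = 293651564 / 4177523828437208145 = 0.00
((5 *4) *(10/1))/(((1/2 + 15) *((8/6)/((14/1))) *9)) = 1400/93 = 15.05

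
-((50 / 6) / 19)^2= -625 / 3249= -0.19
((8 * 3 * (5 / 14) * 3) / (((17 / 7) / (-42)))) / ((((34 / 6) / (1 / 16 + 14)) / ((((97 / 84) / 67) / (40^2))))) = -0.01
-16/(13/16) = -256/13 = -19.69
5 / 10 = 1 / 2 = 0.50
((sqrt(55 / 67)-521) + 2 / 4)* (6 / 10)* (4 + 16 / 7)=-68706 / 35 + 132* sqrt(3685) / 2345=-1959.61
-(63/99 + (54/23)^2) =-35779/5819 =-6.15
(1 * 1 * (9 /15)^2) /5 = 9 /125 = 0.07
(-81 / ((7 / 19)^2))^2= 855036081 / 2401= 356116.65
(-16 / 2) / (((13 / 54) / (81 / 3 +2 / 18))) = -11712 / 13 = -900.92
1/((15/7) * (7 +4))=7/165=0.04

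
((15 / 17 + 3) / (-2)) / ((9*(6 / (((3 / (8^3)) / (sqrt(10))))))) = -11*sqrt(10) / 522240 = -0.00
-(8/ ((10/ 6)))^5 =-7962624/ 3125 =-2548.04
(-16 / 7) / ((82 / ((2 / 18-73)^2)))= -83968 / 567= -148.09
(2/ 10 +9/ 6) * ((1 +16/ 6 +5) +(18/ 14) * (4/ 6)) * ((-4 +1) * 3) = -145.71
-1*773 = -773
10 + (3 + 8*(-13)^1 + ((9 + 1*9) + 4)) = -69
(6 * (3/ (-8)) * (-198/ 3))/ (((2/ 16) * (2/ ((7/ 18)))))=231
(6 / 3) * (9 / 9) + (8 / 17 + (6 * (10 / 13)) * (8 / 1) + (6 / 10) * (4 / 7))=307362 / 7735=39.74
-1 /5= -0.20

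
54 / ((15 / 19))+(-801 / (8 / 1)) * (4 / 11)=3519 / 110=31.99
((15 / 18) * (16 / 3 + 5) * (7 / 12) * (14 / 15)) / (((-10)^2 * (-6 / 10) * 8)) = -1519 / 155520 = -0.01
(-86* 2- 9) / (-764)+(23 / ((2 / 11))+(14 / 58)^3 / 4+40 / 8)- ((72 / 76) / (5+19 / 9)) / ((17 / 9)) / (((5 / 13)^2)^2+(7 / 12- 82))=44237749176838930945 / 335792582723571752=131.74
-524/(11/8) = -4192/11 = -381.09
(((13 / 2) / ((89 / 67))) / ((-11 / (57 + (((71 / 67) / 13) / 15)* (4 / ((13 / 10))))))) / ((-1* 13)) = 1936801 / 992706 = 1.95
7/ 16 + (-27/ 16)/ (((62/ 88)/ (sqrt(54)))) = -17.16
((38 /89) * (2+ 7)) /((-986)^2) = 171 /43262722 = 0.00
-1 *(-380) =380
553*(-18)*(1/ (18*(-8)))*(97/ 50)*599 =32130959/ 400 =80327.40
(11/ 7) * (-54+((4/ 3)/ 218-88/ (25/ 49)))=-355.89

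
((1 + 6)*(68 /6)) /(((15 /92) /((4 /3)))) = 87584 /135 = 648.77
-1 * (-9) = 9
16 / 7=2.29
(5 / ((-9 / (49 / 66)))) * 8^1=-980 / 297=-3.30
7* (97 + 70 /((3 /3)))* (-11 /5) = -12859 /5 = -2571.80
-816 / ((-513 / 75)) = 6800 / 57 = 119.30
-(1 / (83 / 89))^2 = -1.15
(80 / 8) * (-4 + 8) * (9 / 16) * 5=225 / 2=112.50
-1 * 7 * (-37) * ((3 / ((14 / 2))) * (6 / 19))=666 / 19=35.05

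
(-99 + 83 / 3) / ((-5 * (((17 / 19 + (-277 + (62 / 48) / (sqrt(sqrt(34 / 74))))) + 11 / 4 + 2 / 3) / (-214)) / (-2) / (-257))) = 731105646372865472 * 17^(1 / 4) * 37^(3 / 4) / 20321052716793239671175 + 154346456203531969408 * sqrt(629) / 20321052716793239671175 + 32584659495898788230912 * 17^(3 / 4) * 37^(1 / 4) / 20321052716793239671175 + 116944185372681701635206656 / 20321052716793239671175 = 5788.13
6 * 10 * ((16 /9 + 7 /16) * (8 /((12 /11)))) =17545 /18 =974.72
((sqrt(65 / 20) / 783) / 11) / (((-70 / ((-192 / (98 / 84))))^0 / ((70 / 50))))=7 * sqrt(13) / 86130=0.00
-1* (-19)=19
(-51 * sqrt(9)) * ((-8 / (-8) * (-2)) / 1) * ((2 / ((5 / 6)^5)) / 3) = 1586304 / 3125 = 507.62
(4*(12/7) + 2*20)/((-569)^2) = 328/2266327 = 0.00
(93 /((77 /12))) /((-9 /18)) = -28.99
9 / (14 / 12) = 54 / 7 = 7.71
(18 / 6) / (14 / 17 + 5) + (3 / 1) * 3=314 / 33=9.52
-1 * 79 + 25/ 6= -449/ 6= -74.83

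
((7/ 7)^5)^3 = 1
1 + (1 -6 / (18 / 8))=-2 / 3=-0.67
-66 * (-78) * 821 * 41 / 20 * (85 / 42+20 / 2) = 1458497469 / 14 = 104178390.64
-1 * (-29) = 29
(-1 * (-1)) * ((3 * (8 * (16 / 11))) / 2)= 192 / 11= 17.45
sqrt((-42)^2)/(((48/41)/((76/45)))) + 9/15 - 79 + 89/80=-12023/720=-16.70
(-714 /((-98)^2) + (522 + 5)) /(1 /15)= 5422065 /686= 7903.88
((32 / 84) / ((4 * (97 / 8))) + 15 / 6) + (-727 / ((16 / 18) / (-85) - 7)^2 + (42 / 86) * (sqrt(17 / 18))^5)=-1439459240677 / 117175446906 + 2023 * sqrt(34) / 27864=-11.86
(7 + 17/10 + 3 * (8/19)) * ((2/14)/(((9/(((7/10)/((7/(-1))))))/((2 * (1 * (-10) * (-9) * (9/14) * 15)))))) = -51111/1862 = -27.45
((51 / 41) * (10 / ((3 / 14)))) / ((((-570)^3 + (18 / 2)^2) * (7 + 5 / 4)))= -9520 / 250566019407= -0.00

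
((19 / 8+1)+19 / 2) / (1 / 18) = 927 / 4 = 231.75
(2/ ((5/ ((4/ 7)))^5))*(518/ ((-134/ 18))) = -1363968/ 502709375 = -0.00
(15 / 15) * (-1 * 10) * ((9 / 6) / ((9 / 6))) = -10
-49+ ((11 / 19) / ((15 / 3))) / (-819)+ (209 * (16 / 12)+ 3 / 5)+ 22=19627597 / 77805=252.27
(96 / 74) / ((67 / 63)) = 1.22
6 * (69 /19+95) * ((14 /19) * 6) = 2616.33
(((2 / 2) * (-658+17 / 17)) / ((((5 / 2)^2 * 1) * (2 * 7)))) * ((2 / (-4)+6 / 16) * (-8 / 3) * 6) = -2628 / 175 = -15.02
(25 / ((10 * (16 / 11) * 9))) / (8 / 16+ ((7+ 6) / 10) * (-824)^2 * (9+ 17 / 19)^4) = 0.00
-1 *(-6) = 6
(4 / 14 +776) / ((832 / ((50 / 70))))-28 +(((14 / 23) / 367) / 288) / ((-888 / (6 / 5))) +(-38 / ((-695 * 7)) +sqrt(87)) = -18.00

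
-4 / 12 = -1 / 3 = -0.33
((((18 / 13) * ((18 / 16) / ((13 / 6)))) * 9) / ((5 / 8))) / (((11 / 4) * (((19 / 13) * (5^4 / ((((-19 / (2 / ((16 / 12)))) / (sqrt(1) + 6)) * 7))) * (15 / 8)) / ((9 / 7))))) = -559872 / 15640625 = -0.04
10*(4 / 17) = 40 / 17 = 2.35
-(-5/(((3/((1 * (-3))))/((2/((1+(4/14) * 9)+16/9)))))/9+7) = -2429/337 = -7.21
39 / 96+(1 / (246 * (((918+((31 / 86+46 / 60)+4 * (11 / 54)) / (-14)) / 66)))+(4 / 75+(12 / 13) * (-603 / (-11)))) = 53595718587382643 / 1049635352594400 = 51.06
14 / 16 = 7 / 8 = 0.88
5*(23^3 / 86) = 60835 / 86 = 707.38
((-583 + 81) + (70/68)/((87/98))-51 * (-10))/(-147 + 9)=-589/8874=-0.07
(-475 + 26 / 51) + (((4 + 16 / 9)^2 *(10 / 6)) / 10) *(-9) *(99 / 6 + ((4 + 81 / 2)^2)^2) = -180259652447 / 918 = -196361277.18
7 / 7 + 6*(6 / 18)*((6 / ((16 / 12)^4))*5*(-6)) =-112.91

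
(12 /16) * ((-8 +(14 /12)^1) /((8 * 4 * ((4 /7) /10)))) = -1435 /512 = -2.80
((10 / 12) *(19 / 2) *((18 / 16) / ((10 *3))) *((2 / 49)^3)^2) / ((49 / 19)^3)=130321 / 1628413597910449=0.00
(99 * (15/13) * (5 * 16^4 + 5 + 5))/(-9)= -54068850/13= -4159142.31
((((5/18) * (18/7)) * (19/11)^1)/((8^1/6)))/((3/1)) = 95/308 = 0.31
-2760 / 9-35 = -341.67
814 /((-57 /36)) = -9768 /19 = -514.11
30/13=2.31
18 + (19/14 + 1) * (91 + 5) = 1710/7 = 244.29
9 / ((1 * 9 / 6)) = 6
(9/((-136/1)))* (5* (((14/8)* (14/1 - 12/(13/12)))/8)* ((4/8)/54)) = -0.00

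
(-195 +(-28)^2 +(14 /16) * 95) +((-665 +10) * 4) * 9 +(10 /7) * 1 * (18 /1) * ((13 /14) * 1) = -8970527 /392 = -22884.00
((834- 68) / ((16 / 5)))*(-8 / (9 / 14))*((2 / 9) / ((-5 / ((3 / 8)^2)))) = 2681 / 144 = 18.62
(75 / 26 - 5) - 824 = -826.12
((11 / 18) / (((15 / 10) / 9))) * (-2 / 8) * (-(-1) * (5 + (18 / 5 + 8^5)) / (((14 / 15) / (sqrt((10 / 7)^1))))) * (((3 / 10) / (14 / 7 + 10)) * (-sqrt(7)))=1802713 * sqrt(10) / 2240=2544.95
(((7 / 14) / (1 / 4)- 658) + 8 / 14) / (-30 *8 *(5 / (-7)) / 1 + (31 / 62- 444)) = 9176 / 3809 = 2.41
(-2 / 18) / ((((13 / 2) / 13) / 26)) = -52 / 9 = -5.78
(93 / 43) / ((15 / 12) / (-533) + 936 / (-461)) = -2948556 / 2771221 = -1.06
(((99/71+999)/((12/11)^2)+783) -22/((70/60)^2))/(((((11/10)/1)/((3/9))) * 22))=111846085/5051508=22.14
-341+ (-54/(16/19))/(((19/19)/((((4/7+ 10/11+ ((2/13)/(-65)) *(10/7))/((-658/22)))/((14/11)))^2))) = -413360153992489/1211856710792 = -341.10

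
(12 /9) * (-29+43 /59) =-2224 /59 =-37.69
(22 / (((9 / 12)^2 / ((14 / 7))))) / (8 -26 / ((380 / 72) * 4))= 11.56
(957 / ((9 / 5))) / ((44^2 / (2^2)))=145 / 132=1.10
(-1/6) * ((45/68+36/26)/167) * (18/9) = -603/147628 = -0.00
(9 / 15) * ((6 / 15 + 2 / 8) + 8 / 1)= 519 / 100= 5.19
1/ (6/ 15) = 5/ 2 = 2.50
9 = 9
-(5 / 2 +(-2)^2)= -13 / 2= -6.50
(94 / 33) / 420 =47 / 6930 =0.01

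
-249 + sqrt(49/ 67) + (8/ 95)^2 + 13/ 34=-76286149/ 306850 + 7 * sqrt(67)/ 67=-247.76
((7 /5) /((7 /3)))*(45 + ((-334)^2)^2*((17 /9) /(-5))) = -211560597287 /75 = -2820807963.83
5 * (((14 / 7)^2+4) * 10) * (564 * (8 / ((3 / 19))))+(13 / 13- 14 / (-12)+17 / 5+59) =342913937 / 30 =11430464.57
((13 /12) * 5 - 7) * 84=-133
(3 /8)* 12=9 /2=4.50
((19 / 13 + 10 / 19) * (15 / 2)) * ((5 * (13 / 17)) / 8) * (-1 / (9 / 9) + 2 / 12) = -61375 / 10336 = -5.94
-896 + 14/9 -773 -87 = -15790/9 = -1754.44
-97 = -97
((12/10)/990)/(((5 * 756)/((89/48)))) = 89/149688000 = 0.00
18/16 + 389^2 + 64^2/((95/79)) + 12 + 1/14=823218629/5320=154740.34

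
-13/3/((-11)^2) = -13/363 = -0.04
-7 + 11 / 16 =-6.31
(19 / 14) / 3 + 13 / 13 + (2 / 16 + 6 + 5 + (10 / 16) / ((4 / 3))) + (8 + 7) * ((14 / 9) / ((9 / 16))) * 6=528061 / 2016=261.94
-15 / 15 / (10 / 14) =-7 / 5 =-1.40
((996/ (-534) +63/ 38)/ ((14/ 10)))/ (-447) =3505/ 10582278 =0.00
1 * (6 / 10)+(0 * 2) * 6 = 3 / 5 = 0.60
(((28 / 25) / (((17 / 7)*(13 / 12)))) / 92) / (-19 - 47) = -98 / 1397825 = -0.00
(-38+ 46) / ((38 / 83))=332 / 19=17.47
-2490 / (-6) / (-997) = -415 / 997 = -0.42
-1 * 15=-15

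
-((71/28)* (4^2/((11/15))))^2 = -18147600/5929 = -3060.82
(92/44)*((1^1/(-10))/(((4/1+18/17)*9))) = -391/85140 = -0.00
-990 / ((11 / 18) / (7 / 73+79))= -9353880 / 73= -128135.34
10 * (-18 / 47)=-180 / 47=-3.83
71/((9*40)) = 71/360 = 0.20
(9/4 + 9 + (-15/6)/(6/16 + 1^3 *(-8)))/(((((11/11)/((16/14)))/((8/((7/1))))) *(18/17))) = 384200/26901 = 14.28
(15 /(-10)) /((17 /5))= -15 /34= -0.44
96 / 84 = 8 / 7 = 1.14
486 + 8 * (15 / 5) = 510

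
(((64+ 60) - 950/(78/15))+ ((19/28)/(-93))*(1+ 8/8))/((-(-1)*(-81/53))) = 52664669/1371006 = 38.41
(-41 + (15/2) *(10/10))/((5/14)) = -469/5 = -93.80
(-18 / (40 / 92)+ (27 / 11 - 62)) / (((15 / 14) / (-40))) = 621824 / 165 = 3768.63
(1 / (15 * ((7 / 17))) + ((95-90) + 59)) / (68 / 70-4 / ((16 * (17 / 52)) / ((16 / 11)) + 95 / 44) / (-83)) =460197733 / 7027578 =65.48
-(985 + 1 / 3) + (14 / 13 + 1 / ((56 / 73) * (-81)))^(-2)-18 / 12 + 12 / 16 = -46262317219537 / 46957536300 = -985.19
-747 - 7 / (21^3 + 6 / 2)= -6920215 / 9264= -747.00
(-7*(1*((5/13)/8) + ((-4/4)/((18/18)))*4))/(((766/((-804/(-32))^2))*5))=116233677/25492480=4.56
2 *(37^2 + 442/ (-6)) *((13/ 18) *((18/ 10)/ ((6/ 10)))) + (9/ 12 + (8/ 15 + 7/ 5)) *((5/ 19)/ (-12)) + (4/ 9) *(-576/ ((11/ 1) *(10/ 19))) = 837998153/ 150480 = 5568.83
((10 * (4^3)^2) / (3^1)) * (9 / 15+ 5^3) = 5144576 / 3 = 1714858.67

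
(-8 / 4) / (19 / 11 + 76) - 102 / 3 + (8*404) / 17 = 2268796 / 14535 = 156.09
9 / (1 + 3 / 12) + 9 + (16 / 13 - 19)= -102 / 65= -1.57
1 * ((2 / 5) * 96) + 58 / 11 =2402 / 55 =43.67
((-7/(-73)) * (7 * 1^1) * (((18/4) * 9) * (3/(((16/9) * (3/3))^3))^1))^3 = 654017916594690725427/213864357451268096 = 3058.10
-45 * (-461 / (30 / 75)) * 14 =726075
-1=-1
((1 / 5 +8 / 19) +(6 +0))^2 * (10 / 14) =395641 / 12635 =31.31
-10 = -10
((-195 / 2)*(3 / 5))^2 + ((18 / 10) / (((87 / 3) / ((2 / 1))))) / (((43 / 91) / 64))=3439.06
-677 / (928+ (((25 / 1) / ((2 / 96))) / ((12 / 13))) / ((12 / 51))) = -677 / 6453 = -0.10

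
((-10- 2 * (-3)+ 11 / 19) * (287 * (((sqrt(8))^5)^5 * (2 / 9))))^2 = 52589636972676621853256371404800 / 29241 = 1798489688200698397908976000.00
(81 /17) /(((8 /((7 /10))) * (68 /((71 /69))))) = 13419 /2127040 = 0.01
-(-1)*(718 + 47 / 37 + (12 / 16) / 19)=2022699 / 2812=719.31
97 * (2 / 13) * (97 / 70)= 9409 / 455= 20.68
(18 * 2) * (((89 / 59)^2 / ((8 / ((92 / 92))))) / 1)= 71289 / 6962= 10.24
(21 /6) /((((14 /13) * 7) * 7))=0.07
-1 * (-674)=674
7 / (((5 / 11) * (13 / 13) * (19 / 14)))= 1078 / 95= 11.35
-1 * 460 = -460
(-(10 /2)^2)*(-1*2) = 50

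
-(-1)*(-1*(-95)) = 95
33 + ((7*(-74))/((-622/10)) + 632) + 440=346245/311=1113.33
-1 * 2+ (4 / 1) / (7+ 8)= -1.73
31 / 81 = 0.38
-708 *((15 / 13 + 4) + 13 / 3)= -87320 / 13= -6716.92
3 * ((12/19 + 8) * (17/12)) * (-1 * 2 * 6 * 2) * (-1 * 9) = 150552/19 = 7923.79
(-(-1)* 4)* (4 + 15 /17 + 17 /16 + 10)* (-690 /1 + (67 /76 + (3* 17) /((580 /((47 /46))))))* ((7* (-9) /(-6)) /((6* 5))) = -10603863379753 /689411200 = -15381.04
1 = 1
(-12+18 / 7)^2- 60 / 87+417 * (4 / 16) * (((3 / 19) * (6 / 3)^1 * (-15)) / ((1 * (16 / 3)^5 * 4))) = 19971292331093 / 226484027392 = 88.18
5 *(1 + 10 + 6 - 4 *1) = 65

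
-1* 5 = -5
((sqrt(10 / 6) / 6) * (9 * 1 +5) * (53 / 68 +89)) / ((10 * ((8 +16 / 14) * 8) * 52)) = 19943 * sqrt(15) / 10862592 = 0.01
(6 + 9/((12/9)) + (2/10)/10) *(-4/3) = -1277/75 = -17.03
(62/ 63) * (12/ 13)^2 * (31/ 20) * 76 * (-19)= -11101472/ 5915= -1876.83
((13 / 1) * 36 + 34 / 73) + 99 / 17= 588593 / 1241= 474.29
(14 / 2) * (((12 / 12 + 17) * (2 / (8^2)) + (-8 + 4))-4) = -833 / 16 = -52.06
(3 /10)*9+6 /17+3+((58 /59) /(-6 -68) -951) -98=-387053013 /371110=-1042.96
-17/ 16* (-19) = 323/ 16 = 20.19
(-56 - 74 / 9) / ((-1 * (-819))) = -578 / 7371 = -0.08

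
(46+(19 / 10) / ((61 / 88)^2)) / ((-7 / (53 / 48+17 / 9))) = -200285269 / 9376920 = -21.36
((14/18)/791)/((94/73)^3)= 389017/844703928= 0.00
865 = 865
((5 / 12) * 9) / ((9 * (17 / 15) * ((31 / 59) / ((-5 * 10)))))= -36875 / 1054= -34.99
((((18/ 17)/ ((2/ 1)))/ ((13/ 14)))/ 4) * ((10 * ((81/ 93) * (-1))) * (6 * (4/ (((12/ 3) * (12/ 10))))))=-42525/ 6851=-6.21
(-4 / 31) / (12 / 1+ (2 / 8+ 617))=-16 / 78027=-0.00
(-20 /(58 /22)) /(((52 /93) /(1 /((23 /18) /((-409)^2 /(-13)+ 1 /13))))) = 15401469600 /112723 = 136631.12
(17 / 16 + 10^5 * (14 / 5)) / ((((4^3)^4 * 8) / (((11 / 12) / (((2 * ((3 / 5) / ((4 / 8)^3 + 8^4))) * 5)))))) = 179429160867 / 137438953472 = 1.31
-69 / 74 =-0.93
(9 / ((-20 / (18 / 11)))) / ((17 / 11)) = -0.48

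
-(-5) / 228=5 / 228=0.02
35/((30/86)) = 301/3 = 100.33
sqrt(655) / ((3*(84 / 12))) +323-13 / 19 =sqrt(655) / 21 +6124 / 19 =323.53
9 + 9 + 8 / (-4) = 16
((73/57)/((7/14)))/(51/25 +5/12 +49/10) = 14600/41933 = 0.35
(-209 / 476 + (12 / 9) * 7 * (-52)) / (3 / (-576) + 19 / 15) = -55494640 / 144109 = -385.09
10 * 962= 9620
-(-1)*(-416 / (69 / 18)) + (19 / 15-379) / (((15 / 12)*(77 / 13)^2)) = -1198003768 / 10227525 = -117.14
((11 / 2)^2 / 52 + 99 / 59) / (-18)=-27731 / 220896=-0.13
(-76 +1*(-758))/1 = -834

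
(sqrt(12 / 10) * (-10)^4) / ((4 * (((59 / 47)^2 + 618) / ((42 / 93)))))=15463000 * sqrt(30) / 42427933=2.00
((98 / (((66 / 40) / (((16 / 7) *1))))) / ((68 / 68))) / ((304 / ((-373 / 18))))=-9.25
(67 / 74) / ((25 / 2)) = 67 / 925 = 0.07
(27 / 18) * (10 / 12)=5 / 4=1.25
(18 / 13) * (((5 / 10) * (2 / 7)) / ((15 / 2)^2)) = 8 / 2275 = 0.00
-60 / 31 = -1.94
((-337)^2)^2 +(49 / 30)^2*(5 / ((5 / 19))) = 11608126030519 / 900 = 12897917811.69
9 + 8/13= 125/13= 9.62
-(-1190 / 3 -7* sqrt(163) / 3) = 7* sqrt(163) / 3 + 1190 / 3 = 426.46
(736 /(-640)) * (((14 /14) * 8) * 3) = -27.60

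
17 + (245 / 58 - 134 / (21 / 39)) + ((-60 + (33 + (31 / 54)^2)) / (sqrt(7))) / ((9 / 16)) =-92419 / 406 - 311084 * sqrt(7) / 45927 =-245.55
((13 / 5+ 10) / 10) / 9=7 / 50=0.14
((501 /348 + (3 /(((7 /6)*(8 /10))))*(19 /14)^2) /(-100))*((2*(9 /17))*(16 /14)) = -310059 /3481450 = -0.09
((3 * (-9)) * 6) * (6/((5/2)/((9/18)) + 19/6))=-5832/49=-119.02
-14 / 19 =-0.74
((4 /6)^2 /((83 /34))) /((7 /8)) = 1088 /5229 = 0.21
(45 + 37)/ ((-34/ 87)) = -3567/ 17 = -209.82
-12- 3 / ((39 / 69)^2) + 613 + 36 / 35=3505454 / 5915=592.64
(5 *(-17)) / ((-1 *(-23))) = -85 / 23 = -3.70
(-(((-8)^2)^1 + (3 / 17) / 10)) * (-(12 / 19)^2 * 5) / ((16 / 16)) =783576 / 6137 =127.68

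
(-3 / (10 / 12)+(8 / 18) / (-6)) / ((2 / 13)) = -3224 / 135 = -23.88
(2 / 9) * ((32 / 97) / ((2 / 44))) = 1408 / 873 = 1.61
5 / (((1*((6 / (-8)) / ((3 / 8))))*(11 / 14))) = -35 / 11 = -3.18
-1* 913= -913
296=296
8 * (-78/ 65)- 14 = -118/ 5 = -23.60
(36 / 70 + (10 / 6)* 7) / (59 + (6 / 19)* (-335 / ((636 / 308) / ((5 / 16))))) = 10303624 / 36364545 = 0.28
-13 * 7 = -91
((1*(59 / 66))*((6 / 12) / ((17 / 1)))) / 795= 59 / 1783980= 0.00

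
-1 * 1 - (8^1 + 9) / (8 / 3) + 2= -43 / 8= -5.38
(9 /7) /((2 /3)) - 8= -85 /14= -6.07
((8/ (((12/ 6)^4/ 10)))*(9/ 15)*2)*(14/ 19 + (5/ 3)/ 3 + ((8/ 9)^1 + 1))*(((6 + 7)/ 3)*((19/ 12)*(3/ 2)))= 196.44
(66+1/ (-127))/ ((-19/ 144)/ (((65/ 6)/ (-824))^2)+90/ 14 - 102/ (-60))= -495736150/ 5673229573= -0.09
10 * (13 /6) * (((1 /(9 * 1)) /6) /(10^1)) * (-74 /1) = -481 /162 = -2.97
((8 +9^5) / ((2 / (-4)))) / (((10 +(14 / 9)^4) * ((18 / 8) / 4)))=-688840848 / 52013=-13243.63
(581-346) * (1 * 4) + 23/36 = 33863/36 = 940.64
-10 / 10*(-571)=571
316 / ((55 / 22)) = 632 / 5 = 126.40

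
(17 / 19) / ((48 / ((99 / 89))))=561 / 27056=0.02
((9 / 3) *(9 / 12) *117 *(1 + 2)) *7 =22113 / 4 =5528.25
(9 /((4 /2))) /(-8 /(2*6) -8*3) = -27 /148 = -0.18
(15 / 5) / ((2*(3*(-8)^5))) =-1 / 65536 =-0.00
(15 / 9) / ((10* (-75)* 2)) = -1 / 900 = -0.00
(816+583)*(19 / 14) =26581 / 14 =1898.64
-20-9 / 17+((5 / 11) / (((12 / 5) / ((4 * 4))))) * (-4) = -18317 / 561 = -32.65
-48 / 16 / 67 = -3 / 67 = -0.04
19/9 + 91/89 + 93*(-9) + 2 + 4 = -663121/801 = -827.87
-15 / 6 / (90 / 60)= -5 / 3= -1.67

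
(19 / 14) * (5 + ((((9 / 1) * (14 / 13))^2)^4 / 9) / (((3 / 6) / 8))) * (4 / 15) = 4291661364664293502 / 85651725705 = 50105953.26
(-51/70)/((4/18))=-459/140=-3.28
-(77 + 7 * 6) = -119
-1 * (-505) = 505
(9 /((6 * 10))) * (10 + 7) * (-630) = -3213 /2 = -1606.50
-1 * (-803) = 803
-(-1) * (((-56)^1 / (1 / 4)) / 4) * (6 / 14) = -24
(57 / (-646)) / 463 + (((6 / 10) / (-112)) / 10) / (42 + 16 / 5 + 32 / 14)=-140831 / 697685440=-0.00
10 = 10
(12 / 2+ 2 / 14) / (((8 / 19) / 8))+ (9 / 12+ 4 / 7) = 3305 / 28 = 118.04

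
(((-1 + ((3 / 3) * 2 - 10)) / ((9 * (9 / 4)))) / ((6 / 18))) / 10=-2 / 15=-0.13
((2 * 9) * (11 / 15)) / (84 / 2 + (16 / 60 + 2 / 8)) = 792 / 2551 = 0.31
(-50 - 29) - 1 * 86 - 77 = -242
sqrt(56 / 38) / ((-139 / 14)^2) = 392* sqrt(133) / 367099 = 0.01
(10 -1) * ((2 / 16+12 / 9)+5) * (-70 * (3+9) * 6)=-292950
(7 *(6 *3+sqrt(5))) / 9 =7 *sqrt(5) / 9+14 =15.74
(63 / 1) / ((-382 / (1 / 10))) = -63 / 3820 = -0.02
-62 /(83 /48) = -2976 /83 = -35.86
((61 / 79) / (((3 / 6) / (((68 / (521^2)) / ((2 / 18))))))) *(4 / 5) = 298656 / 107219195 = 0.00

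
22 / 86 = 11 / 43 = 0.26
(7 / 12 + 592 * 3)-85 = 20299 / 12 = 1691.58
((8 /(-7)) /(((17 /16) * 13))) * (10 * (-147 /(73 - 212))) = -26880 /30719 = -0.88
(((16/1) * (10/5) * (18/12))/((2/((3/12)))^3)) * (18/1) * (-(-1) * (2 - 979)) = -26379/16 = -1648.69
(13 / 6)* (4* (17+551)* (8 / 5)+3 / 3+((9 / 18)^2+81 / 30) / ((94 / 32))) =7880.61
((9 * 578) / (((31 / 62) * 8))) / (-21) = -867 / 14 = -61.93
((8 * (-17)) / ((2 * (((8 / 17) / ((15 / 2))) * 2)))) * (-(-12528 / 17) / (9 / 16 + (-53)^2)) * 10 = -63892800 / 44953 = -1421.32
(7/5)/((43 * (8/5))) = 7/344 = 0.02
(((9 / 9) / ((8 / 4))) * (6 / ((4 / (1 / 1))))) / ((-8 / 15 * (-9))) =5 / 32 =0.16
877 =877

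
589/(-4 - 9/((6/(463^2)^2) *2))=-2356/137862204499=-0.00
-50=-50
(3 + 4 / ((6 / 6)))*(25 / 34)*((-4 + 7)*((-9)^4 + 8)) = 3448725 / 34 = 101433.09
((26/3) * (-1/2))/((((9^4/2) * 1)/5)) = -130/19683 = -0.01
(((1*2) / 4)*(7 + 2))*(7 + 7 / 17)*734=24481.06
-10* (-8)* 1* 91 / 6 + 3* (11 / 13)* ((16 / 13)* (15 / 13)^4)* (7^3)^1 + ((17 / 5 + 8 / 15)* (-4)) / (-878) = 3112.82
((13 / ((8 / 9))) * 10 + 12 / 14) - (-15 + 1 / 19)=86213 / 532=162.05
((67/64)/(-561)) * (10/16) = -0.00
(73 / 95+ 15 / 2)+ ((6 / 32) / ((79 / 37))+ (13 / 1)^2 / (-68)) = 11984709 / 2041360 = 5.87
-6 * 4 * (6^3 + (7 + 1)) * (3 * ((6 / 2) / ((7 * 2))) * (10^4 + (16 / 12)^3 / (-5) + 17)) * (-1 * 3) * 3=1557770112 / 5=311554022.40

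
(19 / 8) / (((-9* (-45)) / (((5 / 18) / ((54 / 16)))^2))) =190 / 4782969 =0.00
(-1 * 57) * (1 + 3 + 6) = -570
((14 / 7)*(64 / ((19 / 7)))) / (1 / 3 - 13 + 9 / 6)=-5376 / 1273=-4.22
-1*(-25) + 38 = 63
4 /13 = 0.31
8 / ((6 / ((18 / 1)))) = 24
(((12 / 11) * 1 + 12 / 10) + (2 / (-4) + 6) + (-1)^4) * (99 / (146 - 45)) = 8703 / 1010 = 8.62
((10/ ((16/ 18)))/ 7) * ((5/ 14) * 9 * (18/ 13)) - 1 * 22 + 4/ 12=-110945/ 7644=-14.51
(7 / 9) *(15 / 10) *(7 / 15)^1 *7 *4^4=43904 / 45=975.64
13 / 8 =1.62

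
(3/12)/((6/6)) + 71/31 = 315/124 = 2.54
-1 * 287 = -287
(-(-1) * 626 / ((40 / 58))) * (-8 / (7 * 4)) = -9077 / 35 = -259.34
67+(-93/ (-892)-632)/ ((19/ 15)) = -7319249/ 16948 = -431.87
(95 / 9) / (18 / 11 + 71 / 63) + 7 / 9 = 15848 / 3447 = 4.60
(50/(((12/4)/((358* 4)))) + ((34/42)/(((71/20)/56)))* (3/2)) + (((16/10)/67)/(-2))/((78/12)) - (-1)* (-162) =22006571066/927615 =23723.82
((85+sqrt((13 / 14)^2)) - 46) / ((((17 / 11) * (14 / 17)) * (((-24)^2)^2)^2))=6149 / 21574761578496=0.00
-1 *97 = -97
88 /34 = 44 /17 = 2.59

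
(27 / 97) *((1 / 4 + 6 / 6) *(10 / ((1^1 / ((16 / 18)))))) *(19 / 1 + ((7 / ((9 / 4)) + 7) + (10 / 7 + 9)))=249100 / 2037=122.29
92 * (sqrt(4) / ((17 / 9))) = 1656 / 17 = 97.41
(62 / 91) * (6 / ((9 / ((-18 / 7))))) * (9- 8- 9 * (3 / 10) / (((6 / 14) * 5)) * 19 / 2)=204042 / 15925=12.81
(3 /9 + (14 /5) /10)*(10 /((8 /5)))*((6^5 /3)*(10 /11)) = 99360 /11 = 9032.73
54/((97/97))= 54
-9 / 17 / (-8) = 9 / 136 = 0.07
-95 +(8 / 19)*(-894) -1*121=-11256 / 19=-592.42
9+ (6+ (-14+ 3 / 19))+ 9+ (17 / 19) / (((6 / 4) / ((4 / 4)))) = 613 / 57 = 10.75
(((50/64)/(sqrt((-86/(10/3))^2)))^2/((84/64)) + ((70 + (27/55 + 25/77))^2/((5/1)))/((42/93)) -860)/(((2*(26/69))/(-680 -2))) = -16083242631729335893/13059590544000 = -1231527.33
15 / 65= 3 / 13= 0.23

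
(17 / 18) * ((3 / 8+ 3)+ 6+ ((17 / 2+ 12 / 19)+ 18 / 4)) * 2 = 59449 / 1368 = 43.46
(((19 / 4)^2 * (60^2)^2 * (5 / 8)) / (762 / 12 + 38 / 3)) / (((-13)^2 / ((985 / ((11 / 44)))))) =4320357750000 / 77233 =55939271.43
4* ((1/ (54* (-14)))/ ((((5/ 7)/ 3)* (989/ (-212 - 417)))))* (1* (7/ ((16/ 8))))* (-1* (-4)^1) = 8806/ 44505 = 0.20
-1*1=-1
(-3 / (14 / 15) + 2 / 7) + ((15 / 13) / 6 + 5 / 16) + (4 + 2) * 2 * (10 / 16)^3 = 5893 / 11648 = 0.51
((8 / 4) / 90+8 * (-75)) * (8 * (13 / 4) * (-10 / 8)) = 350987 / 18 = 19499.28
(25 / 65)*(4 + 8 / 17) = 380 / 221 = 1.72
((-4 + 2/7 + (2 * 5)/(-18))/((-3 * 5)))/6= 269/5670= 0.05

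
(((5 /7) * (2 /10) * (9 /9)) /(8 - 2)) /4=1 /168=0.01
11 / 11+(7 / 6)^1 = 13 / 6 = 2.17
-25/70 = -5/14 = -0.36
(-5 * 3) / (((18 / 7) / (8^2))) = -1120 / 3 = -373.33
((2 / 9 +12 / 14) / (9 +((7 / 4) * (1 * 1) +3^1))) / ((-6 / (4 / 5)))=-544 / 51975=-0.01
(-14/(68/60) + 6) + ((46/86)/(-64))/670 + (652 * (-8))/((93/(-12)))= 647814733479/971703680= 666.68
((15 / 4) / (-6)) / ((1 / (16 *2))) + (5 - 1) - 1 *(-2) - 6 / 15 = -72 / 5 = -14.40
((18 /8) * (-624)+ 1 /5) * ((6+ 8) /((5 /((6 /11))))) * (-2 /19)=1179192 /5225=225.68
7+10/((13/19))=281/13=21.62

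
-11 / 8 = -1.38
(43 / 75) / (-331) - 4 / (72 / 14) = -58054 / 74475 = -0.78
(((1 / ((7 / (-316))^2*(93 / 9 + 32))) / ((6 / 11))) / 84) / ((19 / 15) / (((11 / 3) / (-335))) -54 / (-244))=-184259284 / 20257041147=-0.01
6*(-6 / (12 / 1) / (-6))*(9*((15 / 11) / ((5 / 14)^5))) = 7260624 / 6875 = 1056.09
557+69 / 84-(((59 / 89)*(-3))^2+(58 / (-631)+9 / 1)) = 76265929349 / 139948228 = 544.96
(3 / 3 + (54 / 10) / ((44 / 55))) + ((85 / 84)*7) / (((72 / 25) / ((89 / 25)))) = 14261 / 864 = 16.51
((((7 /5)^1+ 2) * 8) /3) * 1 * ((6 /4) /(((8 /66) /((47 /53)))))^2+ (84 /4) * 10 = 146281251 /112360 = 1301.90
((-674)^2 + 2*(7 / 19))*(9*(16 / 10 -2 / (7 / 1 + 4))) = 6059143116 / 1045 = 5798223.08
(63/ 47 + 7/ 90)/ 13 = 5999/ 54990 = 0.11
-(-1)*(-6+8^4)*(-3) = -12270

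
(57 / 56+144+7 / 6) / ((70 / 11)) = 270149 / 11760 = 22.97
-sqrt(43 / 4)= -sqrt(43) / 2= -3.28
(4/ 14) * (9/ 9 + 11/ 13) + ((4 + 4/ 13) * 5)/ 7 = 328/ 91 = 3.60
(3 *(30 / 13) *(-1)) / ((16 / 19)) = -855 / 104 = -8.22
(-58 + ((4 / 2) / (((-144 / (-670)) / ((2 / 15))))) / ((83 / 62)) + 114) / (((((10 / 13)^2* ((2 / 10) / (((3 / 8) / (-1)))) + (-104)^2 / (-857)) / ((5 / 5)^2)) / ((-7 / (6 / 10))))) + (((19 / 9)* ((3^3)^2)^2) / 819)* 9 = 2027287232016691 / 163751698656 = 12380.25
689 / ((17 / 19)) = 13091 / 17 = 770.06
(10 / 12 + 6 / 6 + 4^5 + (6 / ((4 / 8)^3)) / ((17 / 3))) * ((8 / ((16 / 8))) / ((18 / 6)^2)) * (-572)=-120690856 / 459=-262943.04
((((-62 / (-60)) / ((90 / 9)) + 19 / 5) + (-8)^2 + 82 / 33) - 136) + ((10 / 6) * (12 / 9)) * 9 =-50173 / 1100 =-45.61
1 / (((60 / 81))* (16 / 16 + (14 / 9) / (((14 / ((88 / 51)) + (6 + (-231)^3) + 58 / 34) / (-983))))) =1.35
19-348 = -329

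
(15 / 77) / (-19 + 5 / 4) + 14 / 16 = 37789 / 43736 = 0.86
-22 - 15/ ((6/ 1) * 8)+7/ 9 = -3101/ 144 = -21.53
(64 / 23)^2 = 4096 / 529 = 7.74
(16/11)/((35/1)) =16/385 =0.04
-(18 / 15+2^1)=-16 / 5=-3.20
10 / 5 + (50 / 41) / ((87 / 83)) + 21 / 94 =1135603 / 335298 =3.39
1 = 1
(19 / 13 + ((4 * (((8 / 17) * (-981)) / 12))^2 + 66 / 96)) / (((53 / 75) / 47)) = 5018077309275 / 3185936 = 1575071.60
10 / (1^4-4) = -10 / 3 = -3.33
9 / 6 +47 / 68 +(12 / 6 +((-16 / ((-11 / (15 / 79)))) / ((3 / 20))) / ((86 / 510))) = 38393595 / 2540956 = 15.11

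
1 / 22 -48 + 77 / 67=-68991 / 1474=-46.81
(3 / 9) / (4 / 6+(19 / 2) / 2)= 4 / 65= 0.06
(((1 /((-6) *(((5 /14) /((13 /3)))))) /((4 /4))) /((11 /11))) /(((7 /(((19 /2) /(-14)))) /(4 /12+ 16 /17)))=3211 /12852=0.25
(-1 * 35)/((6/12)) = -70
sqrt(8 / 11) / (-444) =-sqrt(22) / 2442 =-0.00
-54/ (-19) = 54/ 19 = 2.84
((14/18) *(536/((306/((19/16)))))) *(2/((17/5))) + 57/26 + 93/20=47436761/6086340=7.79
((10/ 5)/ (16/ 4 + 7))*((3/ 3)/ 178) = 1/ 979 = 0.00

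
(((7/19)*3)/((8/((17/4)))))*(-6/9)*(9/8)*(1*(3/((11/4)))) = -3213/6688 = -0.48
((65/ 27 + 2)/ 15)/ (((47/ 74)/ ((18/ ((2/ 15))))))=8806/ 141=62.45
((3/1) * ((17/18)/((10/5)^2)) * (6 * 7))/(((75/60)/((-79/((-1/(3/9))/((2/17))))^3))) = 27610184/39015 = 707.68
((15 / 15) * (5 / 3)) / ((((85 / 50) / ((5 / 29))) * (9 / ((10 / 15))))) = 0.01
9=9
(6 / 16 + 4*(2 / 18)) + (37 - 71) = -2389 / 72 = -33.18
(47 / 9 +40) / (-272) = -407 / 2448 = -0.17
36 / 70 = 18 / 35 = 0.51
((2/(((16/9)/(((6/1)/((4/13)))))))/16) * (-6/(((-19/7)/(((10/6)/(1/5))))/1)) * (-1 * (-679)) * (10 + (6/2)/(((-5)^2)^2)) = 10431898659/60800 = 171577.28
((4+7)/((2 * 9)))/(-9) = -0.07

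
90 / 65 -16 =-190 / 13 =-14.62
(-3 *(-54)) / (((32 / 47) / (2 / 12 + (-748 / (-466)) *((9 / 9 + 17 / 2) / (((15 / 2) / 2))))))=37548441 / 37280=1007.20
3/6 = 1/2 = 0.50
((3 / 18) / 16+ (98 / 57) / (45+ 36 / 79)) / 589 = 45139 / 551134368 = 0.00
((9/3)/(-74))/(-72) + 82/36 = 12139/5328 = 2.28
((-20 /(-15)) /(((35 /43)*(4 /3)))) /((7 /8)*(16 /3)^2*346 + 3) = 387 /2713585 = 0.00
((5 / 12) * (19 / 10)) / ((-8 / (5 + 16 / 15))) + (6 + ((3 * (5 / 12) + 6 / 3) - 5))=10511 / 2880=3.65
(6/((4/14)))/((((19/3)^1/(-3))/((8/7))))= -216/19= -11.37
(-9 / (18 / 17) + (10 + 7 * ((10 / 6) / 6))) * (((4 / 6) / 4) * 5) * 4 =310 / 27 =11.48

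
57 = 57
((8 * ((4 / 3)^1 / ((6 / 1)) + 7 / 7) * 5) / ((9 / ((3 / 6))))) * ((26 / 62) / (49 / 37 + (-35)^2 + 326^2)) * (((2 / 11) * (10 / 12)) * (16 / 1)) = 384800 / 14981577669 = 0.00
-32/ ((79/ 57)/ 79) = -1824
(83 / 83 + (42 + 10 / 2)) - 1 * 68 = -20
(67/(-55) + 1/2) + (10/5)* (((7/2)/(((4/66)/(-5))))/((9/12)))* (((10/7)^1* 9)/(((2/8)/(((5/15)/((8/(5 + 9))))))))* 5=-12705079/110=-115500.72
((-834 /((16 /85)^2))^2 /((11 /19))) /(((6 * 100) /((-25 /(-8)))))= 57488391710625 /11534336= 4984109.33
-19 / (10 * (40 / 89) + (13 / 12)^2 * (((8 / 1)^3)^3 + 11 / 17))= -1379856 / 11439690513689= -0.00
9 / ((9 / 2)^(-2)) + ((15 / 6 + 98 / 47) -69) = 22153 / 188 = 117.84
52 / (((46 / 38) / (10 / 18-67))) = -25688 / 9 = -2854.22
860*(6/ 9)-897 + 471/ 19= -17036/ 57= -298.88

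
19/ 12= 1.58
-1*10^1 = -10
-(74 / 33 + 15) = -569 / 33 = -17.24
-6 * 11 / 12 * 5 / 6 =-55 / 12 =-4.58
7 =7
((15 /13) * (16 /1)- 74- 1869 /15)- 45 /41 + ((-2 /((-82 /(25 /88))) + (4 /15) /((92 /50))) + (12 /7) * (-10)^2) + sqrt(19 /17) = -1093719701 /113273160 + sqrt(323) /17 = -8.60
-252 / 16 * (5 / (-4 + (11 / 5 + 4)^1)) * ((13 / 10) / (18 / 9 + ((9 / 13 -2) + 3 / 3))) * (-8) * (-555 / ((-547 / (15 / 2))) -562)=-32287187205 / 264748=-121954.41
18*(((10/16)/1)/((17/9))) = 405/68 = 5.96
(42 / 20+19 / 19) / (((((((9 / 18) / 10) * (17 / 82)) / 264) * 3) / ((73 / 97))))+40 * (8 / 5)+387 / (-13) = 425308813 / 21437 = 19839.94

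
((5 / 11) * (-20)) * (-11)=100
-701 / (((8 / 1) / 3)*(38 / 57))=-6309 / 16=-394.31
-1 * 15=-15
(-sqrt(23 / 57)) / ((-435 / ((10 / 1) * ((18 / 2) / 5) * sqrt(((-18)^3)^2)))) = 11664 * sqrt(1311) / 2755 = 153.29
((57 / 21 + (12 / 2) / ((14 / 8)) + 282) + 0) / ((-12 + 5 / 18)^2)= 2.10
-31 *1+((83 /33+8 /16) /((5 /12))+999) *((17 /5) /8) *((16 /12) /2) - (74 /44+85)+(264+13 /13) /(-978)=29969551 /179300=167.15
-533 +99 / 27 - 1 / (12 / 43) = -6395 / 12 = -532.92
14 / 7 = 2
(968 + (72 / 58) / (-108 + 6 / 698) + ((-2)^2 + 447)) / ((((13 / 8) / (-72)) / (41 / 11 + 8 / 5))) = -17449795206720 / 52098761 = -334936.86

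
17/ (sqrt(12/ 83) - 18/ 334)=706911/ 109315 + 948226*sqrt(249)/ 327945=52.09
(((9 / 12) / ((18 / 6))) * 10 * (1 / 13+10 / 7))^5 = 150817888928125 / 199690286432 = 755.26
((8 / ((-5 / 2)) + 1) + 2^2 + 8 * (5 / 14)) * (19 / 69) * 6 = 6194 / 805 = 7.69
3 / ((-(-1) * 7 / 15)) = 45 / 7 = 6.43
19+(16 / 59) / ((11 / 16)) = 12587 / 649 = 19.39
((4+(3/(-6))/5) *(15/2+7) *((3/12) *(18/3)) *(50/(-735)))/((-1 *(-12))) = -377/784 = -0.48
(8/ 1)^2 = 64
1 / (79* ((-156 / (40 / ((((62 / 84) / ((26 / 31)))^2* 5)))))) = -61152 / 72958159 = -0.00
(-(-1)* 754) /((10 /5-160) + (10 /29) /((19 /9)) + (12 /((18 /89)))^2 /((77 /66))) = 4362267 /16544720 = 0.26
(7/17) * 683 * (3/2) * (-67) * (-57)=54775917/34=1611056.38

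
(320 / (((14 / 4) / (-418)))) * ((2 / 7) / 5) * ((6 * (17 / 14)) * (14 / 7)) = -10914816 / 343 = -31821.62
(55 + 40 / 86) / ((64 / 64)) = 2385 / 43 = 55.47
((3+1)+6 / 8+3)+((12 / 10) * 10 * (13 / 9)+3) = 28.08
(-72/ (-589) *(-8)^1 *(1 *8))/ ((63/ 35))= -2560/ 589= -4.35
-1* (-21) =21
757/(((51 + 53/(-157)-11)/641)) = 76182209/6227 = 12234.18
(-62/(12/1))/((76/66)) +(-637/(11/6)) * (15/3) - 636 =-1987807/836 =-2377.76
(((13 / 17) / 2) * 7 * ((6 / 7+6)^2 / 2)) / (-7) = -7488 / 833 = -8.99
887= 887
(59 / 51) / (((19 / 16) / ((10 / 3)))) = 9440 / 2907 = 3.25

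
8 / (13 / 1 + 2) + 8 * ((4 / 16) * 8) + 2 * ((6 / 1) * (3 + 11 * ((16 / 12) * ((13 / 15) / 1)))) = 3076 / 15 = 205.07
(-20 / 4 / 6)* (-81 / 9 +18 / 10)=6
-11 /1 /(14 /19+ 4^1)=-209 /90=-2.32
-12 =-12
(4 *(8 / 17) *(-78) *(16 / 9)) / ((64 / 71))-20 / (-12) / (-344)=-5080277 / 17544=-289.57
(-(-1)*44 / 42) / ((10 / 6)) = 22 / 35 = 0.63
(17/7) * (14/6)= 17/3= 5.67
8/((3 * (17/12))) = 1.88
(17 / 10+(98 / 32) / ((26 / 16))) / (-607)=-233 / 39455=-0.01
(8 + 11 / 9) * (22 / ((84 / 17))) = 15521 / 378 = 41.06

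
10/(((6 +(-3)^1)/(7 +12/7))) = 610/21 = 29.05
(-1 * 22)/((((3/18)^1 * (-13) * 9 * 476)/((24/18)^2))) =176/41769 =0.00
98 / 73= 1.34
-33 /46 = -0.72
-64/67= -0.96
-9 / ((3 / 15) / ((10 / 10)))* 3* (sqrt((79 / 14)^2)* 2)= -10665 / 7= -1523.57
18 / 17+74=1276 / 17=75.06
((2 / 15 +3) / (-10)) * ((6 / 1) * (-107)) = 5029 / 25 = 201.16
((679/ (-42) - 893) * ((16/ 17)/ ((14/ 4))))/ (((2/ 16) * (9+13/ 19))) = -1658320/ 8211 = -201.96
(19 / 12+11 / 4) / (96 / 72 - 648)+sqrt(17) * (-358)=-358 * sqrt(17) - 13 / 1940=-1476.08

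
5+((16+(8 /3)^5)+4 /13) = 493295 /3159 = 156.16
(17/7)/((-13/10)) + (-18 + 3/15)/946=-812199/430430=-1.89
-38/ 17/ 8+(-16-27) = -2943/ 68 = -43.28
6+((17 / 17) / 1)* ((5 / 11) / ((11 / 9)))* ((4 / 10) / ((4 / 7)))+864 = 210603 / 242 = 870.26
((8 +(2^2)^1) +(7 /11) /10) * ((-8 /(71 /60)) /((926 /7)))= -0.62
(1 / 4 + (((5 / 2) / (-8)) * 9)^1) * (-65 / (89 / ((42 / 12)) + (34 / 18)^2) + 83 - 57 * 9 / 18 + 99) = -4973677 / 12832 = -387.60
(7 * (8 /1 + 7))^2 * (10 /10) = 11025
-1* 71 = -71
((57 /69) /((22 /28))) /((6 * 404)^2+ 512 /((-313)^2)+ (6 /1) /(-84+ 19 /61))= 66517522085 /371740751964577589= 0.00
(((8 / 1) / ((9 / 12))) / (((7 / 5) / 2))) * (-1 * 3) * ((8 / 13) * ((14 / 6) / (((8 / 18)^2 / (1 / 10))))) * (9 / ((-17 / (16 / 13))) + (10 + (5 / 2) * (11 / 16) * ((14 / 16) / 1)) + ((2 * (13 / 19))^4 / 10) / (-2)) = -10627459765947 / 29952978640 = -354.80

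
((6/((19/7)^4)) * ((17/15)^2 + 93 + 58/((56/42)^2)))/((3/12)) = 28867223/514425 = 56.12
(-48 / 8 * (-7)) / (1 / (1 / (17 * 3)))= 14 / 17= 0.82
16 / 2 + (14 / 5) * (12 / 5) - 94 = -79.28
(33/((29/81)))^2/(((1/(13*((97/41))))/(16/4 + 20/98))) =1856009626614/1689569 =1098510.70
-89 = -89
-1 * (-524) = 524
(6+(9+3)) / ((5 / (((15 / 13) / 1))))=54 / 13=4.15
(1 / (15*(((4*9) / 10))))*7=7 / 54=0.13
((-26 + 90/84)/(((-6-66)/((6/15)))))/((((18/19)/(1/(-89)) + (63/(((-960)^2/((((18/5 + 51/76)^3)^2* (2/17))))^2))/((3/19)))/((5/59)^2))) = -78848378659136241378367897600000000000000000/6684048193666937756624107917781011732618216805917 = -0.00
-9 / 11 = -0.82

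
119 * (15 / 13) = 1785 / 13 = 137.31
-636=-636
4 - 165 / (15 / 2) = -18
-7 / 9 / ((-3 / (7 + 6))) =91 / 27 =3.37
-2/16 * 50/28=-25/112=-0.22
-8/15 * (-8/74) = 32/555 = 0.06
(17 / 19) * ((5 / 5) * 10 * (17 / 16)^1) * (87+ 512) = 865555 / 152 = 5694.44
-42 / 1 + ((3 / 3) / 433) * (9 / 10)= -181851 / 4330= -42.00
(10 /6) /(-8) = -5 /24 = -0.21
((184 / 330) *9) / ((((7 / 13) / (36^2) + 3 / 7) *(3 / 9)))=97651008 / 2782615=35.09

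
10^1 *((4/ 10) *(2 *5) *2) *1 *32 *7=17920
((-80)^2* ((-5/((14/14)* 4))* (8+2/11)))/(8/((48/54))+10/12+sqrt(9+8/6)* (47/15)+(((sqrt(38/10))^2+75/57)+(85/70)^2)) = -110694057364800000/17328476643313+7039486137600000* sqrt(93)/17328476643313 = -2470.37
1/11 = 0.09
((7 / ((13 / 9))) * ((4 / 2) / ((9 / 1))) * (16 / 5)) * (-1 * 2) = -448 / 65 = -6.89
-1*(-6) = 6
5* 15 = 75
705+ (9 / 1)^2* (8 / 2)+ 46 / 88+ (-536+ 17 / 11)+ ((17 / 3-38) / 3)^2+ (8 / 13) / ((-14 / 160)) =195955169 / 324324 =604.20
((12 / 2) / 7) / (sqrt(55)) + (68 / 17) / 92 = 1 / 23 + 6 * sqrt(55) / 385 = 0.16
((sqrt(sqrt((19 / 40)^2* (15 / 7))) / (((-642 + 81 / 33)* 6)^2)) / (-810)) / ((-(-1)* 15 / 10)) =-121* 3^(1 / 4)* 35^(3 / 4)* sqrt(38) / 303064465410000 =-0.00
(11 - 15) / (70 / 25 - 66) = 0.06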